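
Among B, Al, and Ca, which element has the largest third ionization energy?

The third ionization energy removes an electron from the +2 ion. For each element: B²⁺ still has 1 valence electron; Al²⁺ still has 1 valence electron; Ca²⁺ is the bare [Ar] core.
Breaking into a closed-shell core is much more expensive than removing a leftover valence electron — Ca has the largest IE_3 here.
Valence configurations: B²⁺ [He]2s¹, Al²⁺ [Ne]3s¹.
The numbers (kJ/mol): B 3660, Al 2745, Ca 4912.
Overall IE_3 order: Al < B < Ca.

Ca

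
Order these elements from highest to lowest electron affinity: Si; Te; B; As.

B is in period 2, group 13; Si is in period 3, group 14; As is in period 4, group 15; Te is in period 5, group 16.
Atoms with high Z_eff and room in the valence shell (especially the halogens) have the most exothermic electron affinities.
These sit on a diagonal, where the across-period and down-group effects partly cancel.
As > B: the two effects oppose for this pair; the across-period effect wins (78 vs 27 kJ/mol).
Si > As: period and group pull opposite ways; the down-group shift dominates (134 vs 78 kJ/mol).
Te > Si: the two effects oppose for this pair; the across-period effect wins (190 vs 134 kJ/mol).
Approximate values (kJ/mol): B 27, Si 134, As 78, Te 190.
So from highest to lowest: Te > Si > As > B.

Te, Si, As, B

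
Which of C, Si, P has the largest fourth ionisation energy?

IE_4 is the cost of taking one more electron from the +3 cation: C³⁺ still has 1 valence electron; Si³⁺ still has 1 valence electron; P³⁺ still has 2 valence electrons.
All are still removing valence electrons, so compare the +3 ions as you would atoms: IE_4 generally rises across a period (higher Z_eff) and falls down a group (larger shell), subject to the usual subshell exceptions.
Valence configurations: C³⁺ [He]2s¹, Si³⁺ [Ne]3s¹, P³⁺ [Ne]3s².
The numbers (kJ/mol): C 6223, Si 4356, P 4964.
Hence IE_4: Si < P < C.

C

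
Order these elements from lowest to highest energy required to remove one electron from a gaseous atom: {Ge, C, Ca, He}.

He is in period 1, group 18; C is in period 2, group 14; Ca is in period 4, group 2; Ge is in period 4, group 14.
IE₁ increases left→right with effective nuclear charge and decreases top→bottom as the valence shell moves farther out.
These span different periods and groups, so the two trends combine.
Ge > Ca: both are in period 4; the period trend gives Ge the larger value.
C > Ge: they share group 14; the group trend gives C the larger value.
He > C: relative to C, both the across-period and down-group shifts push He's first ionization energy up.
For reference (kJ/mol): He 2372, C 1086, Ca 590, Ge 762.
So from lowest to highest: Ca < Ge < C < He.

Ca, Ge, C, He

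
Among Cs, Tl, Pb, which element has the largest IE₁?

Pb

Cs is in period 6, group 1; Tl is in period 6, group 13; Pb is in period 6, group 14.
IE₁ increases left→right with effective nuclear charge and decreases top→bottom as the valence shell moves farther out.
All lie in period 6, so first ionization energy increases left to right.
The largest IE₁ among these belongs to Pb.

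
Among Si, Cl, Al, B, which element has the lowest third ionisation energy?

Al

Consider each +2 ion: Si²⁺ still has 2 valence electrons; Cl²⁺ still has 5 valence electrons; Al²⁺ still has 1 valence electron; B²⁺ still has 1 valence electron.
All are still removing valence electrons, so compare the +2 ions as you would atoms: IE_3 generally rises across a period (higher Z_eff) and falls down a group (larger shell), subject to the usual subshell exceptions.
Valence configurations: Si²⁺ [Ne]3s², Cl²⁺ [Ne]3s²3p³, Al²⁺ [Ne]3s¹, B²⁺ [He]2s¹.
Approximate IE_3 values (kJ/mol): Si 3232, Cl 3822, Al 2745, B 3660.
Hence IE_3: Al < Si < B < Cl.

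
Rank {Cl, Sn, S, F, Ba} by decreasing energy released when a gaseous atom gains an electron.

Cl, F, S, Sn, Ba

F is in period 2, group 17; S is in period 3, group 16; Cl is in period 3, group 17; Sn is in period 5, group 14; Ba is in period 6, group 2.
Atoms with high Z_eff and room in the valence shell (especially the halogens) have the most exothermic electron affinities.
Here both period and group differ, so the two effects have to be weighed against each other.
Sn > Ba: both effects reinforce here, so Sn is clearly the higher of the two.
S > Sn: relative to Sn, both the across-period and down-group shifts push S's electron affinity up.
F > S: both effects reinforce here, so F is clearly the higher of the two.
Cl > F: this pair runs against the simple trend — see the exception note.
Note the exception: Cl has a higher electron affinity than F, contrary to the simple trend — F's small 2p subshell makes the incoming electron feel strong e⁻–e⁻ repulsion, so Cl actually releases more energy on gaining an electron.
Tabulated electron affinity (kJ/mol): F 328, S 200, Cl 349, Sn 107, Ba 14.
So from highest to lowest: Cl > F > S > Sn > Ba.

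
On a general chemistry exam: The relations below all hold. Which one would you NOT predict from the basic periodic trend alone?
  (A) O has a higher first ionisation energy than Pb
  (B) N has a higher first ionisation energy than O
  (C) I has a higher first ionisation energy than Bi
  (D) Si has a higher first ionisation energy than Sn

(B)

The general trend: first ionisation energy increases across a period and decreases down a group.
(A) O (period 2, group 16) vs Pb (period 6, group 14): the stated order agrees with the simple trend.
(B) N (period 2, group 15) vs O (period 2, group 16): the stated order contradicts the simple trend.
(C) I (period 5, group 17) vs Bi (period 6, group 15): the stated order agrees with the simple trend.
(D) Si (period 3, group 14) vs Sn (period 5, group 14): the stated order agrees with the simple trend.
The exception is (B): pairing an electron in O's 2p⁴ costs repulsion energy, so O ionizes more easily than half-filled N (2p³).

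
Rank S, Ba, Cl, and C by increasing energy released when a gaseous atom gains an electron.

Atoms with high Z_eff and room in the valence shell (especially the halogens) have the most exothermic electron affinities.
These span different periods and groups, so the two trends combine.
C > Ba: relative to Ba, both the across-period and down-group shifts push C's electron affinity up.
S > C: period and group pull opposite ways; the across-period shift dominates (200 vs 122 kJ/mol).
Cl > S: both are in period 3; the period trend gives Cl the larger value.
Approximate values (kJ/mol): C 122, S 200, Cl 349, Ba 14.
So from lowest to highest: Ba < C < S < Cl.

Ba < C < S < Cl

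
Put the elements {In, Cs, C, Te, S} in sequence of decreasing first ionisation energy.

C is in period 2, group 14; S is in period 3, group 16; In is in period 5, group 13; Te is in period 5, group 16; Cs is in period 6, group 1.
Across a period the outer electron is held more tightly (higher IE₁); down a group it sits in a higher shell, more shielded, and comes off more easily.
Here both period and group differ, so the two effects have to be weighed against each other.
In > Cs: both effects reinforce here, so In is clearly the higher of the two.
Te > In: both are in period 5; the period trend gives Te the larger value.
S > Te: they share group 16; the group trend gives S the larger value.
C > S: period and group pull opposite ways; the down-group shift dominates (1086 vs 1000 kJ/mol).
Approximate values (kJ/mol): C 1086, S 1000, In 558, Te 869, Cs 376.
So from highest to lowest: C > S > Te > In > Cs.

C, S, Te, In, Cs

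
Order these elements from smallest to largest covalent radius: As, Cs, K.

As < K < Cs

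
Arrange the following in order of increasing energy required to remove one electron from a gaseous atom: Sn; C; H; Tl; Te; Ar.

H is in period 1, group 1; C is in period 2, group 14; Ar is in period 3, group 18; Sn is in period 5, group 14; Te is in period 5, group 16; Tl is in period 6, group 13.
IE₁ increases left→right with effective nuclear charge and decreases top→bottom as the valence shell moves farther out.
These span different periods and groups, so the two trends combine.
Sn > Tl: both effects reinforce here, so Sn is clearly the higher of the two.
Te > Sn: Te lies to the right of Sn in period 5, so the across-period effect alone puts Te higher.
C > Te: the two effects oppose for this pair; the down-group effect wins (1086 vs 869 kJ/mol).
H > C: period and group pull opposite ways; the down-group shift dominates (1312 vs 1086 kJ/mol).
Ar > H: the two effects oppose for this pair; the across-period effect wins (1521 vs 1312 kJ/mol).
Tabulated first ionization energy (kJ/mol): H 1312, C 1086, Ar 1521, Sn 709, Te 869, Tl 589.
So from lowest to highest: Tl < Sn < Te < C < H < Ar.

Tl, Sn, Te, C, H, Ar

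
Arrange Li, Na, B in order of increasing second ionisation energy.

The second ionization energy removes an electron from the +1 ion. For each element: Li⁺ is the bare [He] core; Na⁺ is the bare [Ne] core; B⁺ still has 2 valence electrons.
Core electrons are held far more tightly than valence electrons, so Na and Li top the IE_2 order.
The numbers (kJ/mol): Li 7298, Na 4562, B 2427.
Overall IE_2 order: B < Na < Li.

B, Na, Li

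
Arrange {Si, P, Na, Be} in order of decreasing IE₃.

Be > Na > Si > P

Consider each +2 ion: Si²⁺ still has 2 valence electrons; P²⁺ still has 3 valence electrons; Na²⁺ is already 1 electron into the core; Be²⁺ is the bare [He] core.
Core electrons are held far more tightly than valence electrons, so Na and Be top the IE_3 order.
Valence configurations: Si²⁺ [Ne]3s², P²⁺ [Ne]3s²3p¹.
P²⁺ loses a lone 3p electron whereas Si²⁺ must break into a filled 3s² pair, so IE_3(Si) > IE_3(P) even though P has the higher nuclear charge.
The numbers (kJ/mol): Si 3232, P 2914, Na 6910, Be 14849.
Putting it together, IE_3: P < Si < Na < Be.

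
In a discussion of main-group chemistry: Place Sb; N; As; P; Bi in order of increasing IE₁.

N is in period 2, group 15; P is in period 3, group 15; As is in period 4, group 15; Sb is in period 5, group 15; Bi is in period 6, group 15.
Across a period the outer electron is held more tightly (higher IE₁); down a group it sits in a higher shell, more shielded, and comes off more easily.
All are in group 15, so first ionization energy increases up the group.
So from lowest to highest: Bi < Sb < As < P < N.

Bi < Sb < As < P < N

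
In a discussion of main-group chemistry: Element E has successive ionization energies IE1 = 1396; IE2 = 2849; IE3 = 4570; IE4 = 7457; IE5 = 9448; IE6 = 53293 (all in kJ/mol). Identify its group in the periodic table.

Look for the largest jump between consecutive ionization energies: IE6/IE5 ≈ 5.6, far larger than any earlier ratio.
That jump marks the point where a core electron is being removed. So the atom has 5 valence electrons.
A main-group element with 5 valence electrons is in group 15.

Group 15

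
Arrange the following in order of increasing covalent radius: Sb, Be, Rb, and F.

F < Be < Sb < Rb

Be is in period 2, group 2; F is in period 2, group 17; Rb is in period 5, group 1; Sb is in period 5, group 15.
Across a period the added protons contract the valence shell; down a group each new principal shell makes the atom larger.
Neither a single period nor a single group — weigh both effects.
Be > F: both are in period 2; the period trend gives Be the larger value.
Sb > Be: period and group pull opposite ways; the down-group shift dominates (140 vs 102 pm).
Rb > Sb: both are in period 5; the period trend gives Rb the larger value.
Approximate values (pm): Be 102, F 64, Rb 210, Sb 140.
So from smallest to largest: F < Be < Sb < Rb.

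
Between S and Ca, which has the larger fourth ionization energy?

Ca

After 3 electrons have been removed, what remains? S³⁺ still has 3 valence electrons; Ca³⁺ is already 1 electron into the core.
Pulling an electron out of a noble-gas core costs far more than removing a remaining valence electron, so Ca sits at the high end of IE_4.
Approximate IE_4 values (kJ/mol): S 4556, Ca 6491.
Hence IE_4: S < Ca.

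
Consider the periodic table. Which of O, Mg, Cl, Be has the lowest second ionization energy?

Mg

IE_2 is the cost of taking one more electron from the +1 cation: O⁺ still has 5 valence electrons; Mg⁺ still has 1 valence electron; Cl⁺ still has 6 valence electrons; Be⁺ still has 1 valence electron.
All are still removing valence electrons, so compare the +1 ions as you would atoms: IE_2 generally rises across a period (higher Z_eff) and falls down a group (larger shell), subject to the usual subshell exceptions.
Valence configurations: O⁺ [He]2s²2p³, Mg⁺ [Ne]3s¹, Cl⁺ [Ne]3s²3p⁴, Be⁺ [He]2s¹.
Tabulated IE_2 (kJ/mol): O 3388, Mg 1451, Cl 2298, Be 1757.
Overall IE_2 order: Mg < Be < Cl < O.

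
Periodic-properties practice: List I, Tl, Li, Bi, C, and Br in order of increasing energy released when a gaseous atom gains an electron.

Adding an electron releases more energy for atoms nearer the top right (short of the noble gases).
Neither a single period nor a single group — weigh both effects.
Li > Tl: period and group pull opposite ways; the down-group shift dominates (60 vs 19 kJ/mol).
Bi > Li: the two effects oppose for this pair; the across-period effect wins (91 vs 60 kJ/mol).
C > Bi: period and group pull opposite ways; the down-group shift dominates (122 vs 91 kJ/mol).
I > C: the two effects oppose for this pair; the across-period effect wins (295 vs 122 kJ/mol).
Br > I: Br sits above I in group 17, so the down-group effect alone puts Br higher.
Approximate values (kJ/mol): Li 60, C 122, Br 325, I 295, Tl 19, Bi 91.
So from lowest to highest: Tl < Li < Bi < C < I < Br.

Tl < Li < Bi < C < I < Br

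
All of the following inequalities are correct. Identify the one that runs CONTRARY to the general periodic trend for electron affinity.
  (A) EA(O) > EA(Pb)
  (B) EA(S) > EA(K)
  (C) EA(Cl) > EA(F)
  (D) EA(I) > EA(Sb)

(C)

The general trend: electron affinity increases across a period and decreases down a group.
(A) O (period 2, group 16) vs Pb (period 6, group 14): the stated order agrees with the simple trend.
(B) S (period 3, group 16) vs K (period 4, group 1): the stated order agrees with the simple trend.
(C) Cl (period 3, group 17) vs F (period 2, group 17): the stated order contradicts the simple trend.
(D) I (period 5, group 17) vs Sb (period 5, group 15): the stated order agrees with the simple trend.
The exception is (C): F's small 2p subshell makes the incoming electron feel strong e⁻–e⁻ repulsion, so Cl actually releases more energy on gaining an electron.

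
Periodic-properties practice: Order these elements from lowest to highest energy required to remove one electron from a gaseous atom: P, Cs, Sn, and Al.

Across a period the outer electron is held more tightly (higher IE₁); down a group it sits in a higher shell, more shielded, and comes off more easily.
Neither a single period nor a single group — weigh both effects.
Al > Cs: relative to Cs, both the across-period and down-group shifts push Al's first ionization energy up.
Sn > Al: the two effects oppose for this pair; the across-period effect wins (709 vs 578 kJ/mol).
P > Sn: both effects reinforce here, so P is clearly the higher of the two.
Approximate values (kJ/mol): Al 578, P 1012, Sn 709, Cs 376.
So from lowest to highest: Cs < Al < Sn < P.

Cs, Al, Sn, P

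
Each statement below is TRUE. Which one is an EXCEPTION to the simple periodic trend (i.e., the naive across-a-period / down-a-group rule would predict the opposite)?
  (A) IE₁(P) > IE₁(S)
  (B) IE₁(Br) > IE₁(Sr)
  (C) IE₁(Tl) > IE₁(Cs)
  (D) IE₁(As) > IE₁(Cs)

The general trend: first ionization energy increases across a period and decreases down a group.
(A) P (period 3, group 15) vs S (period 3, group 16): the stated order contradicts the simple trend.
(B) Br (period 4, group 17) vs Sr (period 5, group 2): the stated order agrees with the simple trend.
(C) Tl (period 6, group 13) vs Cs (period 6, group 1): the stated order agrees with the simple trend.
(D) As (period 4, group 15) vs Cs (period 6, group 1): the stated order agrees with the simple trend.
The exception is (A): S (3p⁴) ionizes more easily than half-filled P (3p³) because the paired 3p electron in S is pushed out by e⁻–e⁻ repulsion.

(A)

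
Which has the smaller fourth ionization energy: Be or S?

S

The fourth ionization energy removes an electron from the +3 ion. For each element: Be³⁺ is already 1 electron into the core; S³⁺ still has 3 valence electrons.
Breaking into a closed-shell core is much more expensive than removing a leftover valence electron — Be has the largest IE_4 here.
Approximate IE_4 values (kJ/mol): Be 21007, S 4556.
Putting it together, IE_4: S < Be.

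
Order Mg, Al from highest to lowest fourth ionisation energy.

Al > Mg

IE_4 is the cost of taking one more electron from the +3 cation: Mg³⁺ is already 1 electron into the core; Al³⁺ is the bare [Ne] core.
All of these are removing an electron from a noble-gas core or deeper; the smaller core (lower principal quantum number) is held far more tightly, and within a period the higher nuclear charge binds the same core more tightly.
Approximate IE_4 values (kJ/mol): Mg 10543, Al 11577.
Hence IE_4: Mg < Al.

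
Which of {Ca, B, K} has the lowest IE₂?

IE_2 is the cost of taking one more electron from the +1 cation: Ca⁺ still has 1 valence electron; B⁺ still has 2 valence electrons; K⁺ is the bare [Ar] core.
Breaking into a closed-shell core is much more expensive than removing a leftover valence electron — K has the largest IE_2 here.
Valence configurations: Ca⁺ [Ar]4s¹, B⁺ [He]2s².
Tabulated IE_2 (kJ/mol): Ca 1145, B 2427, K 3052.
Hence IE_2: Ca < B < K.

Ca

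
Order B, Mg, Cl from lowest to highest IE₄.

Cl, Mg, B

After 3 electrons have been removed, what remains? B³⁺ is the bare [He] core; Mg³⁺ is already 1 electron into the core; Cl³⁺ still has 4 valence electrons.
Core electrons are held far more tightly than valence electrons, so Mg and B top the IE_4 order.
The numbers (kJ/mol): B 25026, Mg 10543, Cl 5159.
Overall IE_4 order: Cl < Mg < B.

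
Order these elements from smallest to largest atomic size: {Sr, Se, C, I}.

C is in period 2, group 14; Se is in period 4, group 16; Sr is in period 5, group 2; I is in period 5, group 17.
Atomic radius shrinks across a period as nuclear charge pulls the same shell inward, and grows down a group as new shells are added.
Neither a single period nor a single group — weigh both effects.
Se > C: the two effects oppose for this pair; the down-group effect wins (116 vs 75 pm).
I > Se: period and group pull opposite ways; the down-group shift dominates (133 vs 116 pm).
Sr > I: both are in period 5; the period trend gives Sr the larger value.
For reference (pm): C 75, Se 116, Sr 185, I 133.
So from smallest to largest: C < Se < I < Sr.

C, Se, I, Sr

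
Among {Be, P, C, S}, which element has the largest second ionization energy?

After 1 electron has been removed, what remains? Be⁺ still has 1 valence electron; P⁺ still has 4 valence electrons; C⁺ still has 3 valence electrons; S⁺ still has 5 valence electrons.
All are still removing valence electrons, so compare the +1 ions as you would atoms: IE_2 generally rises across a period (higher Z_eff) and falls down a group (larger shell), subject to the usual subshell exceptions.
Valence configurations: Be⁺ [He]2s¹, P⁺ [Ne]3s²3p², C⁺ [He]2s²2p¹, S⁺ [Ne]3s²3p³.
The numbers (kJ/mol): Be 1757, P 1907, C 2353, S 2252.
Putting it together, IE_2: Be < P < S < C.

C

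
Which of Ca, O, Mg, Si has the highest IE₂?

After 1 electron has been removed, what remains? Ca⁺ still has 1 valence electron; O⁺ still has 5 valence electrons; Mg⁺ still has 1 valence electron; Si⁺ still has 3 valence electrons.
All are still removing valence electrons, so compare the +1 ions as you would atoms: IE_2 generally rises across a period (higher Z_eff) and falls down a group (larger shell), subject to the usual subshell exceptions.
Valence configurations: Ca⁺ [Ar]4s¹, O⁺ [He]2s²2p³, Mg⁺ [Ne]3s¹, Si⁺ [Ne]3s²3p¹.
The numbers (kJ/mol): Ca 1145, O 3388, Mg 1451, Si 1577.
Hence IE_2: Ca < Mg < Si < O.

O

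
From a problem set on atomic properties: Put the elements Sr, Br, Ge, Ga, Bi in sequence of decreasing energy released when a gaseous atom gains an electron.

Br > Ge > Bi > Ga > Sr

Ga is in period 4, group 13; Ge is in period 4, group 14; Br is in period 4, group 17; Sr is in period 5, group 2; Bi is in period 6, group 15.
EA tends to increase across a period and decrease down a group, though the pattern is less regular than for IE or radius.
Here both period and group differ, so the two effects have to be weighed against each other.
Ga > Sr: relative to Sr, both the across-period and down-group shifts push Ga's electron affinity up.
Bi > Ga: the two effects oppose for this pair; the across-period effect wins (91 vs 29 kJ/mol).
Ge > Bi: the two effects oppose for this pair; the down-group effect wins (119 vs 91 kJ/mol).
Br > Ge: Br lies to the right of Ge in period 4, so the across-period effect alone puts Br higher.
For reference (kJ/mol): Ga 29, Ge 119, Br 325, Sr 5, Bi 91.
So from highest to lowest: Br > Ge > Bi > Ga > Sr.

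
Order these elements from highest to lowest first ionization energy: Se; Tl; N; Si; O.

N, O, Se, Si, Tl

N is in period 2, group 15; O is in period 2, group 16; Si is in period 3, group 14; Se is in period 4, group 16; Tl is in period 6, group 13.
IE₁ increases left→right with effective nuclear charge and decreases top→bottom as the valence shell moves farther out.
These span different periods and groups, so the two trends combine.
Si > Tl: relative to Tl, both the across-period and down-group shifts push Si's first ionization energy up.
Se > Si: period and group pull opposite ways; the across-period shift dominates (941 vs 786 kJ/mol).
O > Se: they share group 16; the group trend gives O the larger value.
N > O: this pair runs against the simple trend — see the exception note.
Note the exception: N has a higher first ionization energy than O, contrary to the simple trend — pairing an electron in O's 2p⁴ costs repulsion energy, so O ionizes more easily than half-filled N (2p³).
Tabulated first ionization energy (kJ/mol): N 1402, O 1314, Si 786, Se 941, Tl 589.
So from highest to lowest: N > O > Se > Si > Tl.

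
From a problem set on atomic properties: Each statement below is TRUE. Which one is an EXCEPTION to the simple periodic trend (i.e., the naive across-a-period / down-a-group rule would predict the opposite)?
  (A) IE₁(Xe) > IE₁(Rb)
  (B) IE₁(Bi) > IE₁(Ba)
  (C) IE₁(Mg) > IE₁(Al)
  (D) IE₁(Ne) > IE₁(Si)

(C)

The general trend: IE₁ increases across a period and decreases down a group.
(A) Xe (period 5, group 18) vs Rb (period 5, group 1): the stated order agrees with the simple trend.
(B) Bi (period 6, group 15) vs Ba (period 6, group 2): the stated order agrees with the simple trend.
(C) Mg (period 3, group 2) vs Al (period 3, group 13): the stated order contradicts the simple trend.
(D) Ne (period 2, group 18) vs Si (period 3, group 14): the stated order agrees with the simple trend.
The exception is (C): Al's single 3p electron is easier to remove than one from Mg's filled 3s².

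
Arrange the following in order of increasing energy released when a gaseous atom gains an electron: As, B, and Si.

B, As, Si

B is in period 2, group 13; Si is in period 3, group 14; As is in period 4, group 15.
EA tends to increase across a period and decrease down a group, though the pattern is less regular than for IE or radius.
A diagonal step moves right (one effect) and down (the opposite effect) at once.
As > B: period and group pull opposite ways; the across-period shift dominates (78 vs 27 kJ/mol).
Si > As: the two effects oppose for this pair; the down-group effect wins (134 vs 78 kJ/mol).
For reference (kJ/mol): B 27, Si 134, As 78.
So from lowest to highest: B < As < Si.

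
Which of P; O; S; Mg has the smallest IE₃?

P

IE_3 is the cost of taking one more electron from the +2 cation: P²⁺ still has 3 valence electrons; O²⁺ still has 4 valence electrons; S²⁺ still has 4 valence electrons; Mg²⁺ is the bare [Ne] core.
Pulling an electron out of a noble-gas core costs far more than removing a remaining valence electron, so Mg sits at the high end of IE_3.
Valence configurations: P²⁺ [Ne]3s²3p¹, O²⁺ [He]2s²2p², S²⁺ [Ne]3s²3p².
The numbers (kJ/mol): P 2914, O 5300, S 3357, Mg 7733.
Hence IE_3: P < S < O < Mg.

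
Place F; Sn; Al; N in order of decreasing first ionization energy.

F > N > Sn > Al

N is in period 2, group 15; F is in period 2, group 17; Al is in period 3, group 13; Sn is in period 5, group 14.
Removing the outermost electron gets harder across a period and easier down a group.
These span different periods and groups, so the two trends combine.
Sn > Al: the two effects oppose for this pair; the across-period effect wins (709 vs 578 kJ/mol).
N > Sn: relative to Sn, both the across-period and down-group shifts push N's first ionization energy up.
F > N: both are in period 2; the period trend gives F the larger value.
For reference (kJ/mol): N 1402, F 1681, Al 578, Sn 709.
So from highest to lowest: F > N > Sn > Al.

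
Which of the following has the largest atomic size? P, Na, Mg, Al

Na

Moving right in a period, electrons are added to the same shell under a stronger nuclear pull, so atoms get smaller; moving down, a new shell is opened and atoms get larger.
All lie in period 3, so atomic radius increases right to left.
The largest atomic size among these belongs to Na.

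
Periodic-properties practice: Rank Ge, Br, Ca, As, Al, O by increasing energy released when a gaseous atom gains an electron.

O is in period 2, group 16; Al is in period 3, group 13; Ca is in period 4, group 2; Ge is in period 4, group 14; As is in period 4, group 15; Br is in period 4, group 17.
Electron affinity generally becomes more exothermic across a period toward the halogens and less exothermic down a group.
These span different periods and groups, so the two trends combine.
Al > Ca: both effects reinforce here, so Al is clearly the higher of the two.
As > Al: period and group pull opposite ways; the across-period shift dominates (78 vs 42 kJ/mol).
Ge > As: this pair runs against the simple trend — see the exception note.
O > Ge: relative to Ge, both the across-period and down-group shifts push O's electron affinity up.
Br > O: period and group pull opposite ways; the across-period shift dominates (325 vs 141 kJ/mol).
Note the exception: Ge has a higher electron affinity than As, contrary to the simple trend — adding an electron to As's half-filled 4p³ is unfavourable, so Ge (4p²) has the more exothermic EA.
Tabulated electron affinity (kJ/mol): O 141, Al 42, Ca 2, Ge 119, As 78, Br 325.
So from lowest to highest: Ca < Al < As < Ge < O < Br.

Ca < Al < As < Ge < O < Br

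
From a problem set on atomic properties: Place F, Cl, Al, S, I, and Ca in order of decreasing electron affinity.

Cl > F > I > S > Al > Ca

F is in period 2, group 17; Al is in period 3, group 13; S is in period 3, group 16; Cl is in period 3, group 17; Ca is in period 4, group 2; I is in period 5, group 17.
Electron affinity generally becomes more exothermic across a period toward the halogens and less exothermic down a group.
These span different periods and groups, so the two trends combine.
Al > Ca: both effects reinforce here, so Al is clearly the higher of the two.
S > Al: both are in period 3; the period trend gives S the larger value.
I > S: period and group pull opposite ways; the across-period shift dominates (295 vs 200 kJ/mol).
F > I: F sits above I in group 17, so the down-group effect alone puts F higher.
Cl > F: this pair runs against the simple trend — see the exception note.
Note the exception: Cl has a higher electron affinity than F, contrary to the simple trend — F's small 2p subshell makes the incoming electron feel strong e⁻–e⁻ repulsion, so Cl actually releases more energy on gaining an electron.
For reference (kJ/mol): F 328, Al 42, S 200, Cl 349, Ca 2, I 295.
So from highest to lowest: Cl > F > I > S > Al > Ca.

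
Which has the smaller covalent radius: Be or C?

C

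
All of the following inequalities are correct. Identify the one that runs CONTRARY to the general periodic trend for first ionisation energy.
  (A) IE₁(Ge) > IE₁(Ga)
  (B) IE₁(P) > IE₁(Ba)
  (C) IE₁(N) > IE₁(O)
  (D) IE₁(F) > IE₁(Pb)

(C)

The general trend: first ionisation energy increases across a period and decreases down a group.
(A) Ge (period 4, group 14) vs Ga (period 4, group 13): the stated order agrees with the simple trend.
(B) P (period 3, group 15) vs Ba (period 6, group 2): the stated order agrees with the simple trend.
(C) N (period 2, group 15) vs O (period 2, group 16): the stated order contradicts the simple trend.
(D) F (period 2, group 17) vs Pb (period 6, group 14): the stated order agrees with the simple trend.
The exception is (C): pairing an electron in O's 2p⁴ costs repulsion energy, so O ionizes more easily than half-filled N (2p³).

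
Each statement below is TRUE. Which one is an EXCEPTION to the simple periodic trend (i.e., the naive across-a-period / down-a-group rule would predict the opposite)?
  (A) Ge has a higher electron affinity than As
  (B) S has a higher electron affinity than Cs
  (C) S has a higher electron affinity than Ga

The general trend: electron affinity increases across a period and decreases down a group.
(A) Ge (period 4, group 14) vs As (period 4, group 15): the stated order contradicts the simple trend.
(B) S (period 3, group 16) vs Cs (period 6, group 1): the stated order agrees with the simple trend.
(C) S (period 3, group 16) vs Ga (period 4, group 13): the stated order agrees with the simple trend.
The exception is (A): adding an electron to As's half-filled 4p³ is unfavourable, so Ge (4p²) has the more exothermic EA.

(A)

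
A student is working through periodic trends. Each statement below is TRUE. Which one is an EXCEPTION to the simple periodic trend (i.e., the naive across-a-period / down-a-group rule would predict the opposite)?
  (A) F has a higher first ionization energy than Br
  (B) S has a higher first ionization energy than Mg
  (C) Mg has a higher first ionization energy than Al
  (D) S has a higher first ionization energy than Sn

(C)

The general trend: first ionization energy increases across a period and decreases down a group.
(A) F (period 2, group 17) vs Br (period 4, group 17): the stated order agrees with the simple trend.
(B) S (period 3, group 16) vs Mg (period 3, group 2): the stated order agrees with the simple trend.
(C) Mg (period 3, group 2) vs Al (period 3, group 13): the stated order contradicts the simple trend.
(D) S (period 3, group 16) vs Sn (period 5, group 14): the stated order agrees with the simple trend.
The exception is (C): Al's single 3p electron is easier to remove than one from Mg's filled 3s².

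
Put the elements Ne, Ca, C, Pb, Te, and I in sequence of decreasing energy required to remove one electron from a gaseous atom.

Ne > C > I > Te > Pb > Ca

C is in period 2, group 14; Ne is in period 2, group 18; Ca is in period 4, group 2; Te is in period 5, group 16; I is in period 5, group 17; Pb is in period 6, group 14.
IE₁ increases left→right with effective nuclear charge and decreases top→bottom as the valence shell moves farther out.
Here both period and group differ, so the two effects have to be weighed against each other.
Pb > Ca: period and group pull opposite ways; the across-period shift dominates (716 vs 590 kJ/mol).
Te > Pb: both effects reinforce here, so Te is clearly the higher of the two.
I > Te: I lies to the right of Te in period 5, so the across-period effect alone puts I higher.
C > I: the two effects oppose for this pair; the down-group effect wins (1086 vs 1008 kJ/mol).
Ne > C: both are in period 2; the period trend gives Ne the larger value.
Tabulated first ionization energy (kJ/mol): C 1086, Ne 2081, Ca 590, Te 869, I 1008, Pb 716.
So from highest to lowest: Ne > C > I > Te > Pb > Ca.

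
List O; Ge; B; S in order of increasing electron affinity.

B < Ge < O < S

Atoms with high Z_eff and room in the valence shell (especially the halogens) have the most exothermic electron affinities.
Here both period and group differ, so the two effects have to be weighed against each other.
Ge > B: period and group pull opposite ways; the across-period shift dominates (119 vs 27 kJ/mol).
O > Ge: relative to Ge, both the across-period and down-group shifts push O's electron affinity up.
S > O: this pair runs against the simple trend — see the exception note.
Note the exception: S has a higher electron affinity than O, contrary to the simple trend — the compact 2p subshell of O repels the added electron more than S's larger 3p does.
Tabulated electron affinity (kJ/mol): B 27, O 141, S 200, Ge 119.
So from lowest to highest: B < Ge < O < S.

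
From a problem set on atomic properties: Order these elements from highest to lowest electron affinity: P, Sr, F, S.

F, S, P, Sr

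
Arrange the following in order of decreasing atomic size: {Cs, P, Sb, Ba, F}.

Radius decreases left→right (rising Z_eff, same n) and increases top→bottom (higher n).
Here both period and group differ, so the two effects have to be weighed against each other.
P > F: relative to F, both the across-period and down-group shifts push P's atomic radius up.
Sb > P: Sb sits below P in group 15, so the down-group effect alone puts Sb larger.
Ba > Sb: both effects reinforce here, so Ba is clearly the larger of the two.
Cs > Ba: Cs lies to the left of Ba in period 6, so the across-period effect alone puts Cs larger.
Approximate values (pm): F 64, P 111, Sb 140, Cs 232, Ba 196.
So from largest to smallest: Cs > Ba > Sb > P > F.

Cs > Ba > Sb > P > F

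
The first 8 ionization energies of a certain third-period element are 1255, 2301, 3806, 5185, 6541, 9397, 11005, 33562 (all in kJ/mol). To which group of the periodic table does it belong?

Group 17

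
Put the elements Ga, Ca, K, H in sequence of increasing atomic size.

H < Ga < Ca < K

H is in period 1, group 1; K is in period 4, group 1; Ca is in period 4, group 2; Ga is in period 4, group 13.
Moving right in a period, electrons are added to the same shell under a stronger nuclear pull, so atoms get smaller; moving down, a new shell is opened and atoms get larger.
These span different periods and groups, so the two trends combine.
Ga > H: the two effects oppose for this pair; the down-group effect wins (124 vs 32 pm).
Ca > Ga: both are in period 4; the period trend gives Ca the larger value.
K > Ca: both are in period 4; the period trend gives K the larger value.
Approximate values (pm): H 32, K 196, Ca 171, Ga 124.
So from smallest to largest: H < Ga < Ca < K.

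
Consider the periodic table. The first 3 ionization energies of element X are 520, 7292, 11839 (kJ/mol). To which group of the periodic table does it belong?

Look for the largest jump between consecutive ionization energies: IE2/IE1 ≈ 14.0, far larger than any earlier ratio.
That jump marks the point where a core electron is being removed. So the atom has 1 valence electron.
A main-group element with 1 valence electron is in group 1.

Group 1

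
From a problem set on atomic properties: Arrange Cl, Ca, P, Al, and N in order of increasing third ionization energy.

Al < P < Cl < N < Ca

IE_3 is the cost of taking one more electron from the +2 cation: Cl²⁺ still has 5 valence electrons; Ca²⁺ is the bare [Ar] core; P²⁺ still has 3 valence electrons; Al²⁺ still has 1 valence electron; N²⁺ still has 3 valence electrons.
Core electrons are held far more tightly than valence electrons, so Ca tops the IE_3 order.
Valence configurations: Cl²⁺ [Ne]3s²3p³, P²⁺ [Ne]3s²3p¹, Al²⁺ [Ne]3s¹, N²⁺ [He]2s²2p¹.
Approximate IE_3 values (kJ/mol): Cl 3822, Ca 4912, P 2914, Al 2745, N 4578.
Putting it together, IE_3: Al < P < Cl < N < Ca.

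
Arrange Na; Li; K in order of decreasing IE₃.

Li > Na > K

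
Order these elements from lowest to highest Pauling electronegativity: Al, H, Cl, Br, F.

Al, H, Br, Cl, F

H is in period 1, group 1; F is in period 2, group 17; Al is in period 3, group 13; Cl is in period 3, group 17; Br is in period 4, group 17.
Smaller atoms with higher effective nuclear charge are more electronegative.
These span different periods and groups, so the two trends combine.
H > Al: period and group pull opposite ways; the down-group shift dominates (2.20 vs 1.61).
Br > H: period and group pull opposite ways; the across-period shift dominates (2.96 vs 2.20).
Cl > Br: they share group 17; the group trend gives Cl the larger value.
F > Cl: they share group 17; the group trend gives F the larger value.
For reference (Pauling): H 2.20, F 3.98, Al 1.61, Cl 3.16, Br 2.96.
So from lowest to highest: Al < H < Br < Cl < F.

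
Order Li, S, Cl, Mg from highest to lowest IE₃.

After 2 electrons have been removed, what remains? Li²⁺ is already 1 electron into the core; S²⁺ still has 4 valence electrons; Cl²⁺ still has 5 valence electrons; Mg²⁺ is the bare [Ne] core.
Breaking into a closed-shell core is much more expensive than removing a leftover valence electron — Mg and Li have the largest IE_3 here.
Valence configurations: S²⁺ [Ne]3s²3p², Cl²⁺ [Ne]3s²3p³.
Approximate IE_3 values (kJ/mol): Li 11815, S 3357, Cl 3822, Mg 7733.
Hence IE_3: S < Cl < Mg < Li.

Li > Mg > Cl > S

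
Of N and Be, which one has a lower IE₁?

Be

IE₁ increases left→right with effective nuclear charge and decreases top→bottom as the valence shell moves farther out.
All lie in period 2, so first ionization energy increases left to right.
So Be has the lower IE₁ (Be < N).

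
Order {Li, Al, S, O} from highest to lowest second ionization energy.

Li > O > S > Al

After 1 electron has been removed, what remains? Li⁺ is the bare [He] core; Al⁺ still has 2 valence electrons; S⁺ still has 5 valence electrons; O⁺ still has 5 valence electrons.
Breaking into a closed-shell core is much more expensive than removing a leftover valence electron — Li has the largest IE_2 here.
Valence configurations: Al⁺ [Ne]3s², S⁺ [Ne]3s²3p³, O⁺ [He]2s²2p³.
Tabulated IE_2 (kJ/mol): Li 7298, Al 1817, S 2252, O 3388.
Overall IE_2 order: Al < S < O < Li.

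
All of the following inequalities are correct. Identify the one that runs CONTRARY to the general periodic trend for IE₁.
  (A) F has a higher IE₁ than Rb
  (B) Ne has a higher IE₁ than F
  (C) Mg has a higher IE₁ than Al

(C)

The general trend: IE₁ increases across a period and decreases down a group.
(A) F (period 2, group 17) vs Rb (period 5, group 1): the stated order agrees with the simple trend.
(B) Ne (period 2, group 18) vs F (period 2, group 17): the stated order agrees with the simple trend.
(C) Mg (period 3, group 2) vs Al (period 3, group 13): the stated order contradicts the simple trend.
The exception is (C): Al's single 3p electron is easier to remove than one from Mg's filled 3s².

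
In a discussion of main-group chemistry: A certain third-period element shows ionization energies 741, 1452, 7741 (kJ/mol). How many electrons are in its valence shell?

Look for the largest jump between consecutive ionization energies: IE3/IE2 ≈ 5.3, far larger than any earlier ratio.
That jump marks the point where a core electron is being removed. So the atom has 2 valence electrons.

2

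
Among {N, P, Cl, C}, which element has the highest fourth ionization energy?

N

IE_4 is the cost of taking one more electron from the +3 cation: N³⁺ still has 2 valence electrons; P³⁺ still has 2 valence electrons; Cl³⁺ still has 4 valence electrons; C³⁺ still has 1 valence electron.
All are still removing valence electrons, so compare the +3 ions as you would atoms: IE_4 generally rises across a period (higher Z_eff) and falls down a group (larger shell), subject to the usual subshell exceptions.
Valence configurations: N³⁺ [He]2s², P³⁺ [Ne]3s², Cl³⁺ [Ne]3s²3p², C³⁺ [He]2s¹.
The numbers (kJ/mol): N 7475, P 4964, Cl 5159, C 6223.
So the fourth ionization energies run P < Cl < C < N.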